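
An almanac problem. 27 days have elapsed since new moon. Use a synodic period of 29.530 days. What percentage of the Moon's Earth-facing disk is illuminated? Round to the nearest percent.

The Moon has covered 27/29.530 of its cycle, so θ ≈ 360° × 27/29.530 = 329.2°.
Illuminated fraction = (1 − cos 329.2°)/2 = (1 − 0.859)/2 ≈ 0.071, so 7%.

7%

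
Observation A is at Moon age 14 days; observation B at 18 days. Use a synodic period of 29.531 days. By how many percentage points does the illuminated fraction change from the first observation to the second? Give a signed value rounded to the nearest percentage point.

-11 pp

θ₁ = 360° × 14/29.531 = 170.7°, f₁ = (1 − cos θ₁)/2 = 0.993.
θ₂ = 360° × 18/29.531 = 219.4°, f₂ = (1 − cos θ₂)/2 = 0.886.
Change = f₂ − f₁ = -0.107 → -11 percentage points.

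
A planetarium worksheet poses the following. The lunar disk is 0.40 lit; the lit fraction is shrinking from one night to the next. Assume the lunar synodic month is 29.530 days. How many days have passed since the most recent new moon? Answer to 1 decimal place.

23.1 days

Invert f = (1 − cos θ)/2 to get cos θ = 1 − 2(0.40) = 0.200, hence θ₀ = arccos 0.200 = 78.5°.
Since the Moon is past full (waning), take the reflex angle: θ = 360° − 78.5° = 281.5°.
Age = 29.530 × 281.5°/360° ≈ 23.09 days.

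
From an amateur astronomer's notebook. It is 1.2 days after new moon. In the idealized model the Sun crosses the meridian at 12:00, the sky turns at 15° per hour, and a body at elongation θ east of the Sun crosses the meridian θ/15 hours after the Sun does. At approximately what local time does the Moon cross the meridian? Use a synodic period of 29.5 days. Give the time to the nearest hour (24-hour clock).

Elongation θ = 360° × 1.2/29.5 ≈ 14.6°.
The Moon trails the Sun by θ/15 = 14.6/15 ≈ 0.98 hours.
12:00 + 0.98 h ≈ 12:59 → 13:00 to the nearest hour.

13:00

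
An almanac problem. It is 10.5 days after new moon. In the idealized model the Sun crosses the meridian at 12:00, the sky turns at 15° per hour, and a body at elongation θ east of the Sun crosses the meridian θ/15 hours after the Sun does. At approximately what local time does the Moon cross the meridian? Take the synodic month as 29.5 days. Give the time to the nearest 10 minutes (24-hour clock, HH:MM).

20:30

Elongation θ = 360° × 10.5/29.5 ≈ 128.1°.
At 15° of sky rotation per hour, 128.1° corresponds to a 8.54 h lag.
12:00 + 8.542 h ≈ 20:33 → 20:30 to the nearest ten minutes.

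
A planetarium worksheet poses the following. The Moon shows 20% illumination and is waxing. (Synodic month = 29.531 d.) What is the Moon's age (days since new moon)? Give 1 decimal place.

cos θ = 1 − 2f = 0.600, giving a principal value of 53.1°.
Before full moon the principal value applies: θ = 53.1°.
At 360°/29.531 d per day, 53.1° corresponds to 4.36 days.

4.4 days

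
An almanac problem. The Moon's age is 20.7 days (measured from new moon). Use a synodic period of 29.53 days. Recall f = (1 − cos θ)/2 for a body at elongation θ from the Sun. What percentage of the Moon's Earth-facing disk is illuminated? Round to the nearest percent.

65%

The Moon has covered 20.7/29.53 of its cycle, so θ ≈ 360° × 20.7/29.53 = 252.4°.
cos 252.4° = (-0.303), so f = (1 − (-0.303))/2 = 0.652, so 65%.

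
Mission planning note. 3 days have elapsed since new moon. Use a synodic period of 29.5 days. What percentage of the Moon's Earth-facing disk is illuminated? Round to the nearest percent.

10%

Elongation θ = 360° × 3/29.5 ≈ 36.6°.
With cos θ = 0.803, the lit fraction is (1 − 0.803)/2 ≈ 0.099, so 10%.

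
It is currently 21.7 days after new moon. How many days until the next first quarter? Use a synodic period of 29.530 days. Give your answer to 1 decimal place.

15.2 days

First quarter occurs at elongation 90°, i.e. at age 29.530 × 90/360 = 7.383 d.
This lunation's first quarter (7.383 d) has passed, so add one period: 36.913 − 21.7 = 15.213 days.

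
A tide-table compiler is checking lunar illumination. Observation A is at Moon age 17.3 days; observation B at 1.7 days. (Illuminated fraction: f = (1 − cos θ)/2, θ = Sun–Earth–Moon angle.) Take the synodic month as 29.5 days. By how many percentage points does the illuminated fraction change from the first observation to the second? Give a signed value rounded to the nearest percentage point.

-90 pp

First observation: θ = 360°·17.3/29.5 = 211.1°, so f = 0.928.
Second observation: θ = 20.7°, f = 0.032.
Δf = 0.032 − 0.928 = -0.896, i.e. -90 pp.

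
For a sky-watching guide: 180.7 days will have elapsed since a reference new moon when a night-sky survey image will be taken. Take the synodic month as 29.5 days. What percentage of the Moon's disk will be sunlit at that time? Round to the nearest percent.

Reduce mod P: 180.7 − 6×29.5 = 3.70 d into the current lunation.
Elongation θ = 360° × 3.70/29.5 ≈ 45.2°.
cos 45.2° = 0.705, so f = (1 − 0.705)/2 = 0.147, so 15%.

15%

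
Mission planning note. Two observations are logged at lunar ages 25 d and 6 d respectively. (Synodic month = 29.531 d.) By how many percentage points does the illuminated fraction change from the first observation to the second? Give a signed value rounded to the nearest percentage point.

+14 pp

θ₁ = 360° × 25/29.531 = 304.8°, f₁ = (1 − cos θ₁)/2 = 0.215.
θ₂ = 360° × 6/29.531 = 73.1°, f₂ = (1 − cos θ₂)/2 = 0.355.
Change = f₂ − f₁ = +0.140 → +14 percentage points.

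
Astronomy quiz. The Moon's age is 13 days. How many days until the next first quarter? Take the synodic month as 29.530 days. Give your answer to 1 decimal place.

First quarter occurs at elongation 90°, i.e. at age 29.530 × 90/360 = 7.383 d.
This lunation's first quarter (7.383 d) has passed, so add one period: 36.913 − 13 = 23.913 days.

23.9 days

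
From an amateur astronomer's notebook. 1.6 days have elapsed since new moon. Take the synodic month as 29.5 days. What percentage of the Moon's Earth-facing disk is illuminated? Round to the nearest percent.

Elongation θ = 360° × 1.6/29.5 ≈ 19.5°.
Illuminated fraction = (1 − cos 19.5°)/2 = (1 − 0.942)/2 ≈ 0.029, so 3%.

3%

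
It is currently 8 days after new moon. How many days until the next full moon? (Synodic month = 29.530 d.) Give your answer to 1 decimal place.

Full moon is 0.5 of the way through the cycle: age 0.5 × 29.530 = 14.765 d.
So 6.765 days remain (14.765 − 8).

6.8 days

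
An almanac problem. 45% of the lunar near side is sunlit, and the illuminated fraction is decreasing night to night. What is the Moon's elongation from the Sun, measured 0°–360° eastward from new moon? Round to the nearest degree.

276°

From f = (1 − cos θ)/2: cos θ = 1 − 2×0.45 = 0.100; arccos → 84.3°.
Since the Moon is past full (waning), take the reflex angle: θ = 360° − 84.3° = 275.7°.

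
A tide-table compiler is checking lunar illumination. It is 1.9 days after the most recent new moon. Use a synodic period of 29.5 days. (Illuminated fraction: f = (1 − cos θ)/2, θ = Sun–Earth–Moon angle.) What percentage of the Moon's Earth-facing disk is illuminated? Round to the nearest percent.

Phase angle: θ = 360°·(1.9 d)/(29.5 d) = 23.2°.
Illuminated fraction = (1 − cos 23.2°)/2 = (1 − 0.919)/2 ≈ 0.040, so 4%.

4%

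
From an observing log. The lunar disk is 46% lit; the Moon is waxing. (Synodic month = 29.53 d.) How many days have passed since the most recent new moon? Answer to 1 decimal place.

7.0 days

From f = (1 − cos θ)/2: cos θ = 1 − 2×0.46 = 0.080; arccos → 85.4°.
Before full moon the principal value applies: θ = 85.4°.
At 360°/29.53 d per day, 85.4° corresponds to 7.01 days.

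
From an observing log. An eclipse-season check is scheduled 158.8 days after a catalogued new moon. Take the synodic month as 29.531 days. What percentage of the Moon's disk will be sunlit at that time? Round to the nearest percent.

158.8 d spans 5 complete synodic months (5 × 29.531 = 147.66 d) plus 11.15 d.
Phase angle: θ = 360°·(11.15 d)/(29.531 d) = 135.9°.
cos 135.9° = (-0.718), so f = (1 − (-0.718))/2 = 0.859, so 86%.

86%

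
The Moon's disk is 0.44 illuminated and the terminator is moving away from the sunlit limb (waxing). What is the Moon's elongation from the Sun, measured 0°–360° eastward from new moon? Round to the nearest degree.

From f = (1 − cos θ)/2: cos θ = 1 − 2×0.44 = 0.120; arccos → 83.1°.
Waxing ⇒ before full, so θ = 83.1°.

83°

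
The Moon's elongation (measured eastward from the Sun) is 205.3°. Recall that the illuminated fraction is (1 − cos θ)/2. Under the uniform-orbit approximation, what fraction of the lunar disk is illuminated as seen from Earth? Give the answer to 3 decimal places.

f = (1 − cos 205.3°)/2 = (1 − (-0.904))/2 ≈ 0.952.

0.952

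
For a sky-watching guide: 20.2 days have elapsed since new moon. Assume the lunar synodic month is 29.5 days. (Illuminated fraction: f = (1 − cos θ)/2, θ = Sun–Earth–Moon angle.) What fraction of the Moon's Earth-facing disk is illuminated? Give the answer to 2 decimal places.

Phase angle: θ = 360°·(20.2 d)/(29.5 d) = 246.5°.
With cos θ = (-0.399), the lit fraction is (1 − (-0.399))/2 ≈ 0.699.

0.70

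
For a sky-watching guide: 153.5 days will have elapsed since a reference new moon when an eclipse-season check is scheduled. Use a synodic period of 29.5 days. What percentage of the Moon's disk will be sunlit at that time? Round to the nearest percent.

Reduce mod P: 153.5 − 5×29.5 = 6.00 d into the current lunation.
Elongation θ = 360° × 6.00/29.5 ≈ 73.2°.
Illuminated fraction = (1 − cos 73.2°)/2 = (1 − 0.289)/2 ≈ 0.356, so 36%.

36%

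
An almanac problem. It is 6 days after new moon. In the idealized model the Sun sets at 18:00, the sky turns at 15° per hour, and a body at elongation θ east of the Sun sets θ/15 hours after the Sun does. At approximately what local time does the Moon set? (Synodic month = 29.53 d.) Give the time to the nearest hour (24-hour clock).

Phase angle: θ = 360°·(6 d)/(29.53 d) = 73.1°.
At 15° of sky rotation per hour, 73.1° corresponds to a 4.88 h lag.
18:00 + 4.88 h ≈ 22:53 → 23:00 to the nearest hour.

23:00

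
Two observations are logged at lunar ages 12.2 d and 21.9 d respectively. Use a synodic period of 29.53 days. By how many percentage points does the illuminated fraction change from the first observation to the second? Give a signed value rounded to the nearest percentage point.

First observation: θ = 360°·12.2/29.53 = 148.7°, so f = 0.927.
Second observation: θ = 267.0°, f = 0.526.
Δf = 0.526 − 0.927 = -0.401, i.e. -40 pp.

-40 percentage points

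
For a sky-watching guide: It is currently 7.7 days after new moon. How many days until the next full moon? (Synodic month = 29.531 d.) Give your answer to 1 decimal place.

7.1 days

Full moon occurs at elongation 180°, i.e. at age 29.531 × 180/360 = 14.765 d.
So 7.065 days remain (14.765 − 7.7).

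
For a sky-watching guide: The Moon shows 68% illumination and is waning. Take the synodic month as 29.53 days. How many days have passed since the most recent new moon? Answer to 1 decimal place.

cos θ = 1 − 2f = -0.360, giving a principal value of 111.1°.
Since the Moon is past full (waning), take the reflex angle: θ = 360° − 111.1° = 248.9°.
Age = 29.53 × 248.9°/360° ≈ 20.42 days.

20.4 days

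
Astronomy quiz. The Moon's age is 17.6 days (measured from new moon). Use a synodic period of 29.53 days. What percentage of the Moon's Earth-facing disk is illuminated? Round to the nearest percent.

91%

Phase angle: θ = 360°·(17.6 d)/(29.53 d) = 214.6°.
With cos θ = (-0.824), the lit fraction is (1 − (-0.824))/2 ≈ 0.912, so 91%.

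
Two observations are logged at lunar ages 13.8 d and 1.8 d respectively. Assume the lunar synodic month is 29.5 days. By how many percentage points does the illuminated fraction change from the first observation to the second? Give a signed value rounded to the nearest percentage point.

-95 pp

θ₁ = 360° × 13.8/29.5 = 168.4°, f₁ = (1 − cos θ₁)/2 = 0.990.
θ₂ = 360° × 1.8/29.5 = 22.0°, f₂ = (1 − cos θ₂)/2 = 0.036.
Change = f₂ − f₁ = -0.954 → -95 percentage points.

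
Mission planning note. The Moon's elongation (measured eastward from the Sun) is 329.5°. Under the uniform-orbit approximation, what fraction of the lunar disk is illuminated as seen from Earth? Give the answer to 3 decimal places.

cos 329.5° = 0.862, so f = (1 − 0.862)/2 = 0.069.

0.069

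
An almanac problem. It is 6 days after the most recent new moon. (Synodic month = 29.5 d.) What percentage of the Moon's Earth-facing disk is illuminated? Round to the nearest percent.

36%

The Moon has covered 6/29.5 of its cycle, so θ ≈ 360° × 6/29.5 = 73.2°.
cos 73.2° = 0.289, so f = (1 − 0.289)/2 = 0.356, so 36%.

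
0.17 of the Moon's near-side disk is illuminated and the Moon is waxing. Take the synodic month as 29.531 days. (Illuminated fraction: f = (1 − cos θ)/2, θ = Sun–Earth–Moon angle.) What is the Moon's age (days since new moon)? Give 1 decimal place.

cos θ = 1 − 2f = 0.660, giving a principal value of 48.7°.
The Moon is waxing (0°–180°), so θ = 48.7° directly.
At 360°/29.531 d per day, 48.7° corresponds to 3.99 days.

4.0 days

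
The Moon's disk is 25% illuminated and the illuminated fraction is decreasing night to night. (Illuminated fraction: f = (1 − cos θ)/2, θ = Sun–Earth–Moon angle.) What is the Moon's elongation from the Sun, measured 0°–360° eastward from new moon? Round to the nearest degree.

300°

cos θ = 1 − 2f = 0.500, giving a principal value of 60.0°.
Waning ⇒ past full, so θ = 360° − 60.0° = 300.0°.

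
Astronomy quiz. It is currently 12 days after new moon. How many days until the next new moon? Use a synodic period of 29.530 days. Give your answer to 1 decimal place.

17.5 days

One full lunation from the last new moon is 29.530 d; remaining = 29.530 − 12 = 17.530 d.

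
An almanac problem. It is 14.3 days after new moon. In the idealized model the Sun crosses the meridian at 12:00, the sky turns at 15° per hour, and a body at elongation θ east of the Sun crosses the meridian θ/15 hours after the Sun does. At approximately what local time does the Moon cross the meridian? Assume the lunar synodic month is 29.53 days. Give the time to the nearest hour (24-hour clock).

The Moon has covered 14.3/29.53 of its cycle, so θ ≈ 360° × 14.3/29.53 = 174.3°.
The Moon trails the Sun by θ/15 = 174.3/15 ≈ 11.62 hours.
12:00 + 11.62 h ≈ 23:37 → 00:00 to the nearest hour.

00:00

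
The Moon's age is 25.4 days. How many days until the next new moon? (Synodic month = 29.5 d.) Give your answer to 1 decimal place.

4.1 days

One full lunation from the last new moon is 29.5 d; remaining = 29.5 − 25.4 = 4.100 d.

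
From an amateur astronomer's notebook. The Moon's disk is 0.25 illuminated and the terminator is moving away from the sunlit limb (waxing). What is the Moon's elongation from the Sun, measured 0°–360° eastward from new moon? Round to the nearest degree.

60°

cos θ = 1 − 2f = 0.500, giving a principal value of 60.0°.
The Moon is waxing (0°–180°), so θ = 60.0° directly.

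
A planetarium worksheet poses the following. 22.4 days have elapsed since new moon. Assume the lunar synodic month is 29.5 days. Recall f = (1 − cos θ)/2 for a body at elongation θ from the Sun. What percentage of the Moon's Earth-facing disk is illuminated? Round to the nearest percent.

47%

Phase angle: θ = 360°·(22.4 d)/(29.5 d) = 273.4°.
With cos θ = 0.059, the lit fraction is (1 − 0.059)/2 ≈ 0.471, so 47%.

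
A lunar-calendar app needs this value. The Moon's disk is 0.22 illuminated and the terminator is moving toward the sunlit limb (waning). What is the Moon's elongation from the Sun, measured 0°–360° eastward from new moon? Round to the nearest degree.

Invert f = (1 − cos θ)/2 to get cos θ = 1 − 2(0.22) = 0.560, hence θ₀ = arccos 0.560 = 55.9°.
Waning ⇒ past full, so θ = 360° − 55.9° = 304.1°.

304°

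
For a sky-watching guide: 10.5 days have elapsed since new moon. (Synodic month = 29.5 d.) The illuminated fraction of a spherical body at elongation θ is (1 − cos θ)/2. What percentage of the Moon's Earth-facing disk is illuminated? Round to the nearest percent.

81%

Phase angle: θ = 360°·(10.5 d)/(29.5 d) = 128.1°.
cos 128.1° = (-0.618), so f = (1 − (-0.618))/2 = 0.809, so 81%.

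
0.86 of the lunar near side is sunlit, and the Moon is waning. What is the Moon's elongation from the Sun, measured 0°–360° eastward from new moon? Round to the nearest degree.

From f = (1 − cos θ)/2: cos θ = 1 − 2×0.86 = -0.720; arccos → 136.1°.
Waning ⇒ past full, so θ = 360° − 136.1° = 223.9°.

224°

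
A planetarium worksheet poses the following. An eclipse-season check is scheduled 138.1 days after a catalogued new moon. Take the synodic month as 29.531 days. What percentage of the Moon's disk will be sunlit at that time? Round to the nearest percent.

72%

Reduce mod P: 138.1 − 4×29.531 = 19.98 d into the current lunation.
Elongation θ = 360° × 19.98/29.531 ≈ 243.5°.
cos 243.5° = (-0.446), so f = (1 − (-0.446))/2 = 0.723, so 72%.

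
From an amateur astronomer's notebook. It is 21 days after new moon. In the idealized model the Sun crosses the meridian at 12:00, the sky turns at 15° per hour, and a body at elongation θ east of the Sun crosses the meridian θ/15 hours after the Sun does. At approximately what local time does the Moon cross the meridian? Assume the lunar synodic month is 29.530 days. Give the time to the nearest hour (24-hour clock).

The Moon has covered 21/29.530 of its cycle, so θ ≈ 360° × 21/29.530 = 256.0°.
Delay after the Sun = 256.0° / (15°/h) ≈ 17.07 h.
12:00 + 17.07 h ≈ 05:04 → 05:00 to the nearest hour.

05:00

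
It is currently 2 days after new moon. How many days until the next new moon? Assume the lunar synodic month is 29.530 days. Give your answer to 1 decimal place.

27.5 days

The next new moon completes the synodic month: 29.530 − 2 = 27.530 days.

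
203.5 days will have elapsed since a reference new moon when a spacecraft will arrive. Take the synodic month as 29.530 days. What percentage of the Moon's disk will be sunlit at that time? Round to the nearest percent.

Reduce mod P: 203.5 − 6×29.530 = 26.32 d into the current lunation.
Phase angle: θ = 360°·(26.32 d)/(29.530 d) = 320.9°.
cos 320.9° = 0.776, so f = (1 − 0.776)/2 = 0.112, so 11%.

11%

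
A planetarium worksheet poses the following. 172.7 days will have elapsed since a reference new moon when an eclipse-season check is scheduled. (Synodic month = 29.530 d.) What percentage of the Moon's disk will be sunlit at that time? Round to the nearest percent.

Reduce mod P: 172.7 − 5×29.530 = 25.05 d into the current lunation.
Phase angle: θ = 360°·(25.05 d)/(29.530 d) = 305.4°.
Illuminated fraction = (1 − cos 305.4°)/2 = (1 − 0.579)/2 ≈ 0.210, so 21%.

21%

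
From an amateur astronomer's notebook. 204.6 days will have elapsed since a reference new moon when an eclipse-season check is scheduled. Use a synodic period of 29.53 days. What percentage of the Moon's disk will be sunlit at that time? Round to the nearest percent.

5%

204.6 d spans 6 complete synodic months (6 × 29.53 = 177.18 d) plus 27.42 d.
Phase angle: θ = 360°·(27.42 d)/(29.53 d) = 334.3°.
Illuminated fraction = (1 − cos 334.3°)/2 = (1 − 0.901)/2 ≈ 0.050, so 5%.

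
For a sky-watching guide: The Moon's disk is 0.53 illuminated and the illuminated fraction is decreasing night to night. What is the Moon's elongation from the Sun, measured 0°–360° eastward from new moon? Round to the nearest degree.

cos θ = 1 − 2f = -0.060, giving a principal value of 93.4°.
Since the Moon is past full (waning), take the reflex angle: θ = 360° − 93.4° = 266.6°.

267°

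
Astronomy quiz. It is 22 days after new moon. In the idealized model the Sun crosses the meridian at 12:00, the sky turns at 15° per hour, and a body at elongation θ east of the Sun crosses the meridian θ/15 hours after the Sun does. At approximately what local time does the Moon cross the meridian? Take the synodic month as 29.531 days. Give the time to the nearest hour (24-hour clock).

The Moon has covered 22/29.531 of its cycle, so θ ≈ 360° × 22/29.531 = 268.2°.
At 15° of sky rotation per hour, 268.2° corresponds to a 17.88 h lag.
12:00 + 17.88 h ≈ 05:53 → 06:00 to the nearest hour.

06:00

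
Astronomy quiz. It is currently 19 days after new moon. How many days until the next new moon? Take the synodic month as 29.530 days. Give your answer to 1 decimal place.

10.5 days

One full lunation from the last new moon is 29.530 d; remaining = 29.530 − 19 = 10.530 d.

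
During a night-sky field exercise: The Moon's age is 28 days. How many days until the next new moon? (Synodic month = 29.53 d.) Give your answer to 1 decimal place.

1.5 days

The next new moon completes the synodic month: 29.53 − 28 = 1.530 days.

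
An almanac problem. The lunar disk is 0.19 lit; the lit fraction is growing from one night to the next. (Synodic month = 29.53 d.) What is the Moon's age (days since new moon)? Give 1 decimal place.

4.2 days

From f = (1 − cos θ)/2: cos θ = 1 − 2×0.19 = 0.620; arccos → 51.7°.
Before full moon the principal value applies: θ = 51.7°.
Age = 29.53 × 51.7°/360° ≈ 4.24 days.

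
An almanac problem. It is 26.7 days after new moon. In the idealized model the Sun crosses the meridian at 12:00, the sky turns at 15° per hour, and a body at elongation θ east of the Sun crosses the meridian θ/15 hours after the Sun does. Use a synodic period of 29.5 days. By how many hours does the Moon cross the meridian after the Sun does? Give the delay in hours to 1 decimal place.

Elongation θ = 360° × 26.7/29.5 ≈ 325.8°.
Delay after the Sun = 325.8° / (15°/h) ≈ 21.72 h.
So the Moon crosses the meridian 21.72 h after the Sun.

21.7 h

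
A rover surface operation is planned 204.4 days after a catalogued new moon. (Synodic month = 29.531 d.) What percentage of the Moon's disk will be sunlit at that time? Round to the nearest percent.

Reduce mod P: 204.4 − 6×29.531 = 27.21 d into the current lunation.
The Moon has covered 27.21/29.531 of its cycle, so θ ≈ 360° × 27.21/29.531 = 331.8°.
With cos θ = 0.881, the lit fraction is (1 − 0.881)/2 ≈ 0.060, so 6%.

6%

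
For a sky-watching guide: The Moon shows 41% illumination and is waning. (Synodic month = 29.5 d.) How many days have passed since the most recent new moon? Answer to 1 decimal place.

23.0 days

From f = (1 − cos θ)/2: cos θ = 1 − 2×0.41 = 0.180; arccos → 79.6°.
Since the Moon is past full (waning), take the reflex angle: θ = 360° − 79.6° = 280.4°.
Age = 29.5 × 280.4°/360° ≈ 22.97 days.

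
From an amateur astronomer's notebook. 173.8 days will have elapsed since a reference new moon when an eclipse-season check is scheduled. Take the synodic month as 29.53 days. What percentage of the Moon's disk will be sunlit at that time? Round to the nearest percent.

173.8/29.53 = 5.886 lunations, so 5 complete cycles and 26.15 d into the next.
Elongation θ = 360° × 26.15/29.53 ≈ 318.8°.
cos 318.8° = 0.752, so f = (1 − 0.752)/2 = 0.124, so 12%.

12%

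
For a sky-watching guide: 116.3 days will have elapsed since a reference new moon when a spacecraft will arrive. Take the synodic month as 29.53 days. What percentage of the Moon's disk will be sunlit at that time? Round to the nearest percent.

116.3 d spans 3 complete synodic months (3 × 29.53 = 88.59 d) plus 27.71 d.
The Moon has covered 27.71/29.53 of its cycle, so θ ≈ 360° × 27.71/29.53 = 337.8°.
With cos θ = 0.926, the lit fraction is (1 − 0.926)/2 ≈ 0.037, so 4%.

4%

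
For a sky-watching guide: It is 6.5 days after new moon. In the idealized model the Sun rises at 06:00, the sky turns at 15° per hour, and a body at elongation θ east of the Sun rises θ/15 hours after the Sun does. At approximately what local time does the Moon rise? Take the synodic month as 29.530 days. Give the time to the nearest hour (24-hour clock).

11:00

Elongation θ = 360° × 6.5/29.530 ≈ 79.2°.
Delay after the Sun = 79.2° / (15°/h) ≈ 5.28 h.
06:00 + 5.28 h ≈ 11:17 → 11:00 to the nearest hour.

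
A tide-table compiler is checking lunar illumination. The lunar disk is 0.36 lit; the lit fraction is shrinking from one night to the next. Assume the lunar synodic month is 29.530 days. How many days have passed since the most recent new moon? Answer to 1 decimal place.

Invert f = (1 − cos θ)/2 to get cos θ = 1 − 2(0.36) = 0.280, hence θ₀ = arccos 0.280 = 73.7°.
Waning ⇒ past full, so θ = 360° − 73.7° = 286.3°.
That fraction of the synodic month is 286.3/360 × 29.530 d ≈ 23.48 d.

23.5 days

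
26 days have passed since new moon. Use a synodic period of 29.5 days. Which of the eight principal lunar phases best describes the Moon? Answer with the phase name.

At 26/29.5 of the cycle, θ ≈ 317° — the waning crescent range.

waning crescent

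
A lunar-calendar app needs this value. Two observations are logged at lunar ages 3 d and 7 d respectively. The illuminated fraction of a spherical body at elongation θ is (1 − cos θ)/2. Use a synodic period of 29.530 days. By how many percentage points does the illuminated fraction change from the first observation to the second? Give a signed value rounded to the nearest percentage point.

+36 percentage points

First observation: θ = 360°·3/29.530 = 36.6°, so f = 0.098.
Second observation: θ = 85.3°, f = 0.459.
Δf = 0.459 − 0.098 = +0.361, i.e. +36 pp.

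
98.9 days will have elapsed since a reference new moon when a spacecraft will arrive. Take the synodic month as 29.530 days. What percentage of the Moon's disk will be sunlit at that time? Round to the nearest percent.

Reduce mod P: 98.9 − 3×29.530 = 10.31 d into the current lunation.
The Moon has covered 10.31/29.530 of its cycle, so θ ≈ 360° × 10.31/29.530 = 125.7°.
cos 125.7° = (-0.583), so f = (1 − (-0.583))/2 = 0.792, so 79%.

79%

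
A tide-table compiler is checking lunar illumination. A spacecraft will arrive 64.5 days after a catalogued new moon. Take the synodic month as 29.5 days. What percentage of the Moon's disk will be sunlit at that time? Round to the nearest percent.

64.5/29.5 = 2.186 lunations, so 2 complete cycles and 5.50 d into the next.
Elongation θ = 360° × 5.50/29.5 ≈ 67.1°.
Illuminated fraction = (1 − cos 67.1°)/2 = (1 − 0.389)/2 ≈ 0.306, so 31%.

31%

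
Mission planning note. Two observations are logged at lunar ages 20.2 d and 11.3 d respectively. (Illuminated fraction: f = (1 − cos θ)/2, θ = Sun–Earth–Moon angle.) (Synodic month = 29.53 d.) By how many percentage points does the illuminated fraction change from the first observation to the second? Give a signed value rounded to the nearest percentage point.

+17 percentage points

θ₁ = 360° × 20.2/29.53 = 246.3°, f₁ = (1 − cos θ₁)/2 = 0.701.
θ₂ = 360° × 11.3/29.53 = 137.8°, f₂ = (1 − cos θ₂)/2 = 0.870.
Change = f₂ − f₁ = +0.169 → +17 percentage points.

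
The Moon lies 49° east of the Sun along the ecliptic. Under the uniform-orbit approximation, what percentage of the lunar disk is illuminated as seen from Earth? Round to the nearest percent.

17%

Half-versine of 49°: (1 − 0.656)/2 = 0.172, i.e. 17%.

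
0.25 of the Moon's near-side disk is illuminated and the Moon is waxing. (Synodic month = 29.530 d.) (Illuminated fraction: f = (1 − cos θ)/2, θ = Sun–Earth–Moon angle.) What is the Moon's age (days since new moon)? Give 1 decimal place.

From f = (1 − cos θ)/2: cos θ = 1 − 2×0.25 = 0.500; arccos → 60.0°.
Before full moon the principal value applies: θ = 60.0°.
Age = 29.530 × 60.0°/360° ≈ 4.92 days.

4.9 days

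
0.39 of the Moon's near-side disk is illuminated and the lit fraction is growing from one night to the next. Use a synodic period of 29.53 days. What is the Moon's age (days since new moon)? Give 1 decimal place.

6.3 days

cos θ = 1 − 2f = 0.220, giving a principal value of 77.3°.
Before full moon the principal value applies: θ = 77.3°.
That fraction of the synodic month is 77.3/360 × 29.53 d ≈ 6.34 d.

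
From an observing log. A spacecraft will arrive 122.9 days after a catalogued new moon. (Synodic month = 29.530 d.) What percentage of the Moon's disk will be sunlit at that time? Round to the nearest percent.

122.9 d spans 4 complete synodic months (4 × 29.530 = 118.12 d) plus 4.78 d.
The Moon has covered 4.78/29.530 of its cycle, so θ ≈ 360° × 4.78/29.530 = 58.3°.
With cos θ = 0.526, the lit fraction is (1 − 0.526)/2 ≈ 0.237, so 24%.

24%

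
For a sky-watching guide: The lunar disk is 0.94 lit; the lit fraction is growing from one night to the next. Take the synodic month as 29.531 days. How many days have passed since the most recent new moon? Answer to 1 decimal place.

Invert f = (1 − cos θ)/2 to get cos θ = 1 − 2(0.94) = -0.880, hence θ₀ = arccos -0.880 = 151.6°.
Before full moon the principal value applies: θ = 151.6°.
Age = 29.531 × 151.6°/360° ≈ 12.44 days.

12.4 days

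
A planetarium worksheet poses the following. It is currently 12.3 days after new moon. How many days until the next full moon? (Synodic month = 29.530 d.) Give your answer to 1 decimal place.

2.5 days

Full moon is 0.5 of the way through the cycle: age 0.5 × 29.530 = 14.765 d.
That is 14.765 − 12.3 = 2.465 days ahead.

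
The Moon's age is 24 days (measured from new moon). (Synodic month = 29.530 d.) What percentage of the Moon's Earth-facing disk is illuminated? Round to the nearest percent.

31%

The Moon has covered 24/29.530 of its cycle, so θ ≈ 360° × 24/29.530 = 292.6°.
Illuminated fraction = (1 − cos 292.6°)/2 = (1 − 0.384)/2 ≈ 0.308, so 31%.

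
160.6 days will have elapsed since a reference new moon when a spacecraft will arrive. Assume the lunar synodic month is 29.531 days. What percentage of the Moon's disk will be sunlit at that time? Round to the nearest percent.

96%

Reduce mod P: 160.6 − 5×29.531 = 12.94 d into the current lunation.
Elongation θ = 360° × 12.94/29.531 ≈ 157.8°.
Illuminated fraction = (1 − cos 157.8°)/2 = (1 − (-0.926))/2 ≈ 0.963, so 96%.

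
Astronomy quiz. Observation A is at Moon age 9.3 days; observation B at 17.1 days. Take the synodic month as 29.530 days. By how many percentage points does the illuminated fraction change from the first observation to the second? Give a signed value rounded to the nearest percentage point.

θ₁ = 360° × 9.3/29.530 = 113.4°, f₁ = (1 − cos θ₁)/2 = 0.698.
θ₂ = 360° × 17.1/29.530 = 208.5°, f₂ = (1 − cos θ₂)/2 = 0.940.
Change = f₂ − f₁ = +0.241 → +24 percentage points.

+24 pp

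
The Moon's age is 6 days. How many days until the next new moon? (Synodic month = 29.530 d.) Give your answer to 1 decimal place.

23.5 days

The next new moon completes the synodic month: 29.530 − 6 = 23.530 days.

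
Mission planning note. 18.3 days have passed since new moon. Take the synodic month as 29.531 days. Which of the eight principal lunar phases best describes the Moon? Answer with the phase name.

At 18.3/29.531 of the cycle, θ ≈ 223° — the waning gibbous range.

waning gibbous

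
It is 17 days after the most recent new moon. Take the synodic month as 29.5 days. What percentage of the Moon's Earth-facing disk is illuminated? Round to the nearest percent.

94%

Elongation θ = 360° × 17/29.5 ≈ 207.5°.
Illuminated fraction = (1 − cos 207.5°)/2 = (1 − (-0.887))/2 ≈ 0.944, so 94%.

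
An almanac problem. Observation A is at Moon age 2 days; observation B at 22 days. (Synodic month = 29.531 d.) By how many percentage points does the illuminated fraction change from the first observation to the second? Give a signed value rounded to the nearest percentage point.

+47 pp

First observation: θ = 360°·2/29.531 = 24.4°, so f = 0.045.
Second observation: θ = 268.2°, f = 0.516.
Δf = 0.516 − 0.045 = +0.471, i.e. +47 pp.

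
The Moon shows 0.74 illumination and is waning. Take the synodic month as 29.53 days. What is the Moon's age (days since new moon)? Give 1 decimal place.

19.8 days

Invert f = (1 − cos θ)/2 to get cos θ = 1 − 2(0.74) = -0.480, hence θ₀ = arccos -0.480 = 118.7°.
Since the Moon is past full (waning), take the reflex angle: θ = 360° − 118.7° = 241.3°.
That fraction of the synodic month is 241.3/360 × 29.53 d ≈ 19.79 d.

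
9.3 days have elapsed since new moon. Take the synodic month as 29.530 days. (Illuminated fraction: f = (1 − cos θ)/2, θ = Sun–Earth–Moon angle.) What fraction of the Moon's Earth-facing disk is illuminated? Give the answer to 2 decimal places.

0.70

Phase angle: θ = 360°·(9.3 d)/(29.530 d) = 113.4°.
cos 113.4° = (-0.397), so f = (1 − (-0.397))/2 = 0.698.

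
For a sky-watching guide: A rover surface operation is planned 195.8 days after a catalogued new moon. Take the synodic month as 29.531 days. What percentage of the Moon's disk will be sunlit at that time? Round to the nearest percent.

84%

195.8 d spans 6 complete synodic months (6 × 29.531 = 177.19 d) plus 18.61 d.
Phase angle: θ = 360°·(18.61 d)/(29.531 d) = 226.9°.
cos 226.9° = (-0.683), so f = (1 − (-0.683))/2 = 0.842, so 84%.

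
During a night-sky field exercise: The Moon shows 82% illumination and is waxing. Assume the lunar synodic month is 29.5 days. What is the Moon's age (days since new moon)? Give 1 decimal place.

10.6 days

Invert f = (1 − cos θ)/2 to get cos θ = 1 − 2(0.82) = -0.640, hence θ₀ = arccos -0.640 = 129.8°.
Before full moon the principal value applies: θ = 129.8°.
That fraction of the synodic month is 129.8/360 × 29.5 d ≈ 10.64 d.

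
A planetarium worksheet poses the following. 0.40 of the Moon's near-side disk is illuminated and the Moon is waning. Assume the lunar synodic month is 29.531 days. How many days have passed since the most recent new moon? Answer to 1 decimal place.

23.1 days

From f = (1 − cos θ)/2: cos θ = 1 − 2×0.40 = 0.200; arccos → 78.5°.
A waning Moon lies in 180°–360°, so θ = 360° − 78.5° = 281.5°.
That fraction of the synodic month is 281.5/360 × 29.531 d ≈ 23.09 d.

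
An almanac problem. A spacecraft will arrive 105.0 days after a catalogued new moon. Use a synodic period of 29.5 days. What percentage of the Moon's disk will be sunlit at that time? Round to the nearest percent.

105.0 d spans 3 complete synodic months (3 × 29.5 = 88.50 d) plus 16.50 d.
The Moon has covered 16.50/29.5 of its cycle, so θ ≈ 360° × 16.50/29.5 = 201.4°.
With cos θ = (-0.931), the lit fraction is (1 − (-0.931))/2 ≈ 0.966, so 97%.

97%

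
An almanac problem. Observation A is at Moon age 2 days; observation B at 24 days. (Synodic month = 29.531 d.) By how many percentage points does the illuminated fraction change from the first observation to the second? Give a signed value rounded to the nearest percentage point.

θ₁ = 360° × 2/29.531 = 24.4°, f₁ = (1 − cos θ₁)/2 = 0.045.
θ₂ = 360° × 24/29.531 = 292.6°, f₂ = (1 − cos θ₂)/2 = 0.308.
Change = f₂ − f₁ = +0.263 → +26 percentage points.

+26 pp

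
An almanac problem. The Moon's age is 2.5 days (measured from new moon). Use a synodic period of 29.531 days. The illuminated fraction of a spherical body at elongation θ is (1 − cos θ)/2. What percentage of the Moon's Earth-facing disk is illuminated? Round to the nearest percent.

Elongation θ = 360° × 2.5/29.531 ≈ 30.5°.
With cos θ = 0.862, the lit fraction is (1 − 0.862)/2 ≈ 0.069, so 7%.

7%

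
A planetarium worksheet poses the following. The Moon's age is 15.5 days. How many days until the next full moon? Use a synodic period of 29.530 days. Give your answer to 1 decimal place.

28.8 days

Full moon is 0.5 of the way through the cycle: age 0.5 × 29.530 = 14.765 d.
This lunation's full moon (14.765 d) has passed, so add one period: 44.295 − 15.5 = 28.795 days.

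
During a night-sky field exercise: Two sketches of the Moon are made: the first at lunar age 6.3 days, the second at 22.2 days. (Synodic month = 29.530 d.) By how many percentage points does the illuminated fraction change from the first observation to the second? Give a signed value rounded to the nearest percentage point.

First observation: θ = 360°·6.3/29.530 = 76.8°, so f = 0.386.
Second observation: θ = 270.6°, f = 0.494.
Δf = 0.494 − 0.386 = +0.109, i.e. +11 pp.

+11 pp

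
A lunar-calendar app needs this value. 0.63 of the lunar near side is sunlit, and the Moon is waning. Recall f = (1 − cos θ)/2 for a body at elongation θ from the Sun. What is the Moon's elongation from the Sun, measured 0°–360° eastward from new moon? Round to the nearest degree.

cos θ = 1 − 2f = -0.260, giving a principal value of 105.1°.
Waning ⇒ past full, so θ = 360° − 105.1° = 254.9°.

255°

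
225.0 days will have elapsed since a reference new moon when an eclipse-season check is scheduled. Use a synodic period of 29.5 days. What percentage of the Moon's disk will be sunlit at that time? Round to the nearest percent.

85%

225.0/29.5 = 7.627 lunations, so 7 complete cycles and 18.50 d into the next.
The Moon has covered 18.50/29.5 of its cycle, so θ ≈ 360° × 18.50/29.5 = 225.8°.
Illuminated fraction = (1 − cos 225.8°)/2 = (1 − (-0.698))/2 ≈ 0.849, so 85%.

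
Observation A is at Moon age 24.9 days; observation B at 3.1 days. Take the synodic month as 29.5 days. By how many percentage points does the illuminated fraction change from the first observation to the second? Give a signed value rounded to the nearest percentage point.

-12 pp

θ₁ = 360° × 24.9/29.5 = 303.9°, f₁ = (1 − cos θ₁)/2 = 0.221.
θ₂ = 360° × 3.1/29.5 = 37.8°, f₂ = (1 − cos θ₂)/2 = 0.105.
Change = f₂ − f₁ = -0.116 → -12 percentage points.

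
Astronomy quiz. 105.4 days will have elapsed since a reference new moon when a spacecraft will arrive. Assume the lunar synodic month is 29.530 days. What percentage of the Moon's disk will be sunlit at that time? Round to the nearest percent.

105.4/29.530 = 3.569 lunations, so 3 complete cycles and 16.81 d into the next.
Elongation θ = 360° × 16.81/29.530 ≈ 204.9°.
Illuminated fraction = (1 − cos 204.9°)/2 = (1 − (-0.907))/2 ≈ 0.953, so 95%.

95%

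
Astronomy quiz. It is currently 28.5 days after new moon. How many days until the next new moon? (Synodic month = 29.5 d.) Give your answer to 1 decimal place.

One full lunation from the last new moon is 29.5 d; remaining = 29.5 − 28.5 = 1.000 d.

1.0 days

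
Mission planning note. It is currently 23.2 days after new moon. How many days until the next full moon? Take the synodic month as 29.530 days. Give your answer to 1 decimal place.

Full moon occurs at elongation 180°, i.e. at age 29.530 × 180/360 = 14.765 d.
Already past this cycle's full moon; the next is at 14.765 + 29.530 = 44.295 d, so 44.295 − 23.2 = 21.095 days.

21.1 days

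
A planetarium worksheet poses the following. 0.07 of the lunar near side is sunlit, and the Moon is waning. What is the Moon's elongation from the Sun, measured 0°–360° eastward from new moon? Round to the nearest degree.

From f = (1 − cos θ)/2: cos θ = 1 − 2×0.07 = 0.860; arccos → 30.7°.
Since the Moon is past full (waning), take the reflex angle: θ = 360° − 30.7° = 329.3°.

329°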